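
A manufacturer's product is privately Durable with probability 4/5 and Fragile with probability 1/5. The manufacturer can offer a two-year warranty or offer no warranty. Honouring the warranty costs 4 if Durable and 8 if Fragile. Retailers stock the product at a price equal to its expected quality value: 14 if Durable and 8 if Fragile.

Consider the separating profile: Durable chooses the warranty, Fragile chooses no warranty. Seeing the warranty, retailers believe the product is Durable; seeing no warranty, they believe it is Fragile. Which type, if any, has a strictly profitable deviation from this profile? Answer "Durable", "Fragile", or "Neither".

The warranty pays 14; no warranty pays 8.
Durable: assigned the warranty, nets 14 − 4 = 10; deviating to no warranty nets 8.
Fragile: assigned no warranty, nets 8; deviating to the warranty nets 14 − 8 = 6.
Both types strictly prefer their assigned action; no profitable deviation.

Neither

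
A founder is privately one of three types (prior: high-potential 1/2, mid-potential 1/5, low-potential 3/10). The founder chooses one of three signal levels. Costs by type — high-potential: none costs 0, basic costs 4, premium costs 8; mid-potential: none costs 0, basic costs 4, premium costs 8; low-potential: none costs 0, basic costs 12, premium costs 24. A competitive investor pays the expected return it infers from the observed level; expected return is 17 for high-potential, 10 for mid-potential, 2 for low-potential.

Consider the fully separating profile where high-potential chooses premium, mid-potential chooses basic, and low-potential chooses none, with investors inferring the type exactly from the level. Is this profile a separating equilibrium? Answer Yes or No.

No

Separating valuations: premium → 17, basic → 10, none → 2.
high-potential (assigned premium): none: 2 − 0 = 2; basic: 10 − 4 = 6; premium: 17 − 8 = 9. high-potential stays.
mid-potential (assigned basic): none: 2 − 0 = 2; basic: 10 − 4 = 6; premium: 17 − 8 = 9. mid-potential prefers premium.
low-potential (assigned none): none: 2 − 0 = 2; basic: 10 − 12 = -2; premium: 17 − 24 = -7. low-potential stays.
At least one type deviates; the separating profile fails.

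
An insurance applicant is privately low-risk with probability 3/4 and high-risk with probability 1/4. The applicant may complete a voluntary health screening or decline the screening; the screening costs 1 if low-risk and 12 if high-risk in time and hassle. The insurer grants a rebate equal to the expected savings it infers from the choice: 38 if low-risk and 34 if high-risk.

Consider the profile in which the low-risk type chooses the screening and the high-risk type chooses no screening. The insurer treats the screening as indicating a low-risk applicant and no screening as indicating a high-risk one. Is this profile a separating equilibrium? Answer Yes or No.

Yes

Under these beliefs, the screening earns rebate 38 and no screening earns rebate 34.
low-risk: the screening nets 38 − 1 = 37; no screening nets 34. low-risk prefers the screening.
high-risk: the screening nets 38 − 12 = 26; no screening nets 34. high-risk prefers no screening.
Neither type deviates, so the separating profile is an equilibrium.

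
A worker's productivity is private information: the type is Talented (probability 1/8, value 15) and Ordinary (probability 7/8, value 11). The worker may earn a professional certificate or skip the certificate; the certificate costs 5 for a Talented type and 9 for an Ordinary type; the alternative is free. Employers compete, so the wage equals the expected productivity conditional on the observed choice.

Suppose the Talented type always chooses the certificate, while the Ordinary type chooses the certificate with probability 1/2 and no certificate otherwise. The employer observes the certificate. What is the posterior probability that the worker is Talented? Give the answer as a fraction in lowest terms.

P(the certificate) = (1/8)·1 + (7/8)·(1/2) = 9/16.
By Bayes' rule, P(Talented | the certificate) = (1/8) / (9/16) = 2/9.

2/9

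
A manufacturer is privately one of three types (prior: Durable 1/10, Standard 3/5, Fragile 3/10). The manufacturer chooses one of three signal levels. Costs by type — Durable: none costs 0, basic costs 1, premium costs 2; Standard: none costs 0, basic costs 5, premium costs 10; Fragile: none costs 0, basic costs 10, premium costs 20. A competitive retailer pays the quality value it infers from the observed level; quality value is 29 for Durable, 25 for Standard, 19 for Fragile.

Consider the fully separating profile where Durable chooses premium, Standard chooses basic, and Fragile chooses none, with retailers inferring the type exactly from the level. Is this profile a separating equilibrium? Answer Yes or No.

Separating prices: premium → 29, basic → 25, none → 19.
Durable (assigned premium): none: 19 − 0 = 19; basic: 25 − 1 = 24; premium: 29 − 2 = 27. Durable stays.
Standard (assigned basic): none: 19 − 0 = 19; basic: 25 − 5 = 20; premium: 29 − 10 = 19. Standard stays.
Fragile (assigned none): none: 19 − 0 = 19; basic: 25 − 10 = 15; premium: 29 − 20 = 9. Fragile stays.
Every type prefers its assigned level; separation holds.

Yes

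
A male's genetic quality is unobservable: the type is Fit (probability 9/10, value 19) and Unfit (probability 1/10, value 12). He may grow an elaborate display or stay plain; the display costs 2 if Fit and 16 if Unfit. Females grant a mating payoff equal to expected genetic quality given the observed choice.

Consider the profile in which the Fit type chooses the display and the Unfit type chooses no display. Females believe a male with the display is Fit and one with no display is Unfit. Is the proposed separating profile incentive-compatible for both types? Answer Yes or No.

Under these beliefs, the display earns mating payoff 19 and no display earns mating payoff 12.
Fit: the display nets 19 − 2 = 17; no display nets 12. Fit prefers the display.
Unfit: the display nets 19 − 16 = 3; no display nets 12. Unfit prefers no display.
Neither type deviates, so the separating profile is an equilibrium.

Yes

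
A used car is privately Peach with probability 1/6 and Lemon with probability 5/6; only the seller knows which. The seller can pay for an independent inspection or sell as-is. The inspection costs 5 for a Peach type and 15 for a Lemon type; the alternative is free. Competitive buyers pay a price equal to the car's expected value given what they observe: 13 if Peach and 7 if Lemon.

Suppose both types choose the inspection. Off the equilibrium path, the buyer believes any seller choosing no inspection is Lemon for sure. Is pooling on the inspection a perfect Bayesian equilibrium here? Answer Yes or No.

No

On path, the buyer holds the prior and pays 1/6·13 + 5/6·7 = 8. Off path (no inspection), believing Lemon, it pays 7.
Peach: the inspection nets 8 − 5 = 3; no inspection nets 7. Peach would deviate.
Lemon: the inspection nets 8 − 15 = -7; no inspection nets 7. Lemon would deviate.
A type deviates, so pooling fails.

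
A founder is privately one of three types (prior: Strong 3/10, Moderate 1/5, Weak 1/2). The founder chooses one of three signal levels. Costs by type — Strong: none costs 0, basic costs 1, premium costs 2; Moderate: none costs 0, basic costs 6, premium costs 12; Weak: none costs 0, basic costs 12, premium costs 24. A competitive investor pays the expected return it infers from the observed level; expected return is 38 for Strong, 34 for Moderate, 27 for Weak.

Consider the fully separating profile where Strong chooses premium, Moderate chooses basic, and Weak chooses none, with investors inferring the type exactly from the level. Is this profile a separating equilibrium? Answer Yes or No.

Separating valuations: premium → 38, basic → 34, none → 27.
Strong (assigned premium): none: 27 − 0 = 27; basic: 34 − 1 = 33; premium: 38 − 2 = 36. Strong stays.
Moderate (assigned basic): none: 27 − 0 = 27; basic: 34 − 6 = 28; premium: 38 − 12 = 26. Moderate stays.
Weak (assigned none): none: 27 − 0 = 27; basic: 34 − 12 = 22; premium: 38 − 24 = 14. Weak stays.
Every type prefers its assigned level; separation holds.

Yes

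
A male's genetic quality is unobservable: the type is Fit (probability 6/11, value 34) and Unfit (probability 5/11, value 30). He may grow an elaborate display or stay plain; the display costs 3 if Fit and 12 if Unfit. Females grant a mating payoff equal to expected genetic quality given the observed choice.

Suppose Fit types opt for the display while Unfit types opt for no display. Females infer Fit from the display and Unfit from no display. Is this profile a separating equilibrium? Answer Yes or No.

Yes

Under these beliefs, the display earns mating payoff 34 and no display earns mating payoff 30.
Fit: the display nets 34 − 3 = 31; no display nets 30. Fit prefers the display.
Unfit: the display nets 34 − 12 = 22; no display nets 30. Unfit prefers no display.
Neither type deviates, so the separating profile is an equilibrium.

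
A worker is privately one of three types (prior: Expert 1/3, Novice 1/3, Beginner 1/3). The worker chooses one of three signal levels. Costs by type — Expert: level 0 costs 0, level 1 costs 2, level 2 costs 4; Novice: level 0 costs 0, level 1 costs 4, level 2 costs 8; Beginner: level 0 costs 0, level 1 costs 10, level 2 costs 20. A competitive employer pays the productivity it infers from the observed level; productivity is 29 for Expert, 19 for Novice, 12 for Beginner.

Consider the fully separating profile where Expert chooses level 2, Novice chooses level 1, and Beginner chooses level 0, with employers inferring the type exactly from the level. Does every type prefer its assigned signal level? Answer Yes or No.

No

Separating wages: level 2 → 29, level 1 → 19, level 0 → 12.
Expert (assigned level 2): level 0: 12 − 0 = 12; level 1: 19 − 2 = 17; level 2: 29 − 4 = 25. Expert stays.
Novice (assigned level 1): level 0: 12 − 0 = 12; level 1: 19 − 4 = 15; level 2: 29 − 8 = 21. Novice prefers level 2.
Beginner (assigned level 0): level 0: 12 − 0 = 12; level 1: 19 − 10 = 9; level 2: 29 − 20 = 9. Beginner stays.
At least one type deviates; the separating profile fails.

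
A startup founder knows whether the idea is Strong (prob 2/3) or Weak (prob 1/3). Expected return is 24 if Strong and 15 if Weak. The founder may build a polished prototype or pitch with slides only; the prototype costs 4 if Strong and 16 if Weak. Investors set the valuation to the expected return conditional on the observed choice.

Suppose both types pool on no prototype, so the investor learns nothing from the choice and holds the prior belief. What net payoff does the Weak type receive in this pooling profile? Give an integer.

Pooled valuation = 2/3·24 + 1/3·15 = 21.
Weak pays no cost for no prototype, so net payoff = 21.

21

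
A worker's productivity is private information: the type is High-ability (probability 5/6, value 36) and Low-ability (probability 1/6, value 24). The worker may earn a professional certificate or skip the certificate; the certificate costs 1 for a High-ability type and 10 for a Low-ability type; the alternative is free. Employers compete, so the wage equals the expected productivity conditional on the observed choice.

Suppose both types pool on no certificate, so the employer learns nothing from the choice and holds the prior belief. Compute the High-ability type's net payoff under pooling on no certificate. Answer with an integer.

34

Pooled wage = 5/6·36 + 1/6·24 = 34.
High-ability pays no cost for no certificate, so net payoff = 34.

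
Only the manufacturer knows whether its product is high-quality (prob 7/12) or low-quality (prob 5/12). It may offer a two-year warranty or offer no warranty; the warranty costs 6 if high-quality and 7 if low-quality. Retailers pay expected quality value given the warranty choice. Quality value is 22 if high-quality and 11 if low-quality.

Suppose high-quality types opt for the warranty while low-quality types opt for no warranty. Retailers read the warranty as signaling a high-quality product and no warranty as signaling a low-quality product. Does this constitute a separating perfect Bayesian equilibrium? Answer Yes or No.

Under these beliefs, the warranty earns price 22 and no warranty earns price 11.
high-quality: the warranty nets 22 − 6 = 16; no warranty nets 11. high-quality prefers the warranty.
low-quality: the warranty nets 22 − 7 = 15; no warranty nets 11. low-quality would deviate to the warranty.
low-quality has a profitable deviation, so the profile is not an equilibrium.

No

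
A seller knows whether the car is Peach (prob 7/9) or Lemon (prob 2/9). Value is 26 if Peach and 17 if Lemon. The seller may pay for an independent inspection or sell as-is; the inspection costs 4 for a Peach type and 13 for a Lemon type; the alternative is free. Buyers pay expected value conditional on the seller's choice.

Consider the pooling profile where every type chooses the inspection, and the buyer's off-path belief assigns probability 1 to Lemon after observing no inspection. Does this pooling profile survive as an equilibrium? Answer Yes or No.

On path, the buyer holds the prior and pays 7/9·26 + 2/9·17 = 24. Off path (no inspection), believing Lemon, it pays 17.
Peach: the inspection nets 24 − 4 = 20; no inspection nets 17. Peach stays.
Lemon: the inspection nets 24 − 13 = 11; no inspection nets 17. Lemon would deviate.
A type deviates, so pooling fails.

No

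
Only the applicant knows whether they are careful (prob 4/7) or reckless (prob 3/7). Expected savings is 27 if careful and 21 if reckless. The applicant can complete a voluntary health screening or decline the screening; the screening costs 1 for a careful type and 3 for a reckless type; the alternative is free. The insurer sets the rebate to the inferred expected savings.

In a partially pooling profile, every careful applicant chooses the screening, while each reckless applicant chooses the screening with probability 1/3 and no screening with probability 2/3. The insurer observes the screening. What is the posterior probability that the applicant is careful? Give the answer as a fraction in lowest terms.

4/5

P(the screening) = (4/7)·1 + (3/7)·(1/3) = 5/7.
By Bayes' rule, P(careful | the screening) = (4/7) / (5/7) = 4/5.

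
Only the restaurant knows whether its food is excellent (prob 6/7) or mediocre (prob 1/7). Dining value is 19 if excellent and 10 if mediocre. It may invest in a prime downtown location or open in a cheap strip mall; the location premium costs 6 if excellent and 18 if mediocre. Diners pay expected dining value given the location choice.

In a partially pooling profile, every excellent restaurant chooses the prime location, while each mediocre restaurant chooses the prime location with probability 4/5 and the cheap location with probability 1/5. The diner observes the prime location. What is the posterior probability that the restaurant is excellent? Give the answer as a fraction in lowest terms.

15/17

P(the prime location) = (6/7)·1 + (1/7)·(4/5) = 34/35.
By Bayes' rule, P(excellent | the prime location) = (6/7) / (34/35) = 15/17.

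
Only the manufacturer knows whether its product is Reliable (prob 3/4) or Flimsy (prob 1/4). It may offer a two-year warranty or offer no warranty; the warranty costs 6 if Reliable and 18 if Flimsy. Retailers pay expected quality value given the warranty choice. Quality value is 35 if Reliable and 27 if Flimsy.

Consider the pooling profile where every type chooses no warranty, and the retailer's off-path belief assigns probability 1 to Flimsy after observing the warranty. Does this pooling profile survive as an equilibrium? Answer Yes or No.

On path, the retailer holds the prior and pays 3/4·35 + 1/4·27 = 33. Off path (the warranty), believing Flimsy, it pays 27.
Reliable: no warranty nets 33; the warranty nets 27 − 6 = 21. Reliable stays.
Flimsy: no warranty nets 33; the warranty nets 27 − 18 = 9. Flimsy stays.
No type deviates, so pooling is sustained.

Yes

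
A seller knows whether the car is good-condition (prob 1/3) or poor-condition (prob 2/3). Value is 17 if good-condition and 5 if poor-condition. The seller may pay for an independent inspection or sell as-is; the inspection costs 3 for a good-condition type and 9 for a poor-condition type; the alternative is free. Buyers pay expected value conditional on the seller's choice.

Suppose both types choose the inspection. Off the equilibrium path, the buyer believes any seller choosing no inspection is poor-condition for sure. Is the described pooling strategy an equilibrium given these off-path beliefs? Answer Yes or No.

On path, the buyer holds the prior and pays 1/3·17 + 2/3·5 = 9. Off path (no inspection), believing poor-condition, it pays 5.
good-condition: the inspection nets 9 − 3 = 6; no inspection nets 5. good-condition stays.
poor-condition: the inspection nets 9 − 9 = 0; no inspection nets 5. poor-condition would deviate.
A type deviates, so pooling fails.

No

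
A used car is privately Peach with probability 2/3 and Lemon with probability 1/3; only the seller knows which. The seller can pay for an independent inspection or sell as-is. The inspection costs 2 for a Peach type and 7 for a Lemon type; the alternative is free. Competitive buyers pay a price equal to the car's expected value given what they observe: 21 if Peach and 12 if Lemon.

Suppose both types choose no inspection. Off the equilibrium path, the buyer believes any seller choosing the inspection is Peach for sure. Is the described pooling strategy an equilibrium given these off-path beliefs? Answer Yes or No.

On path, the buyer holds the prior and pays 2/3·21 + 1/3·12 = 18. Off path (the inspection), believing Peach, it pays 21.
Peach: no inspection nets 18; the inspection nets 21 − 2 = 19. Peach would deviate.
Lemon: no inspection nets 18; the inspection nets 21 − 7 = 14. Lemon stays.
A type deviates, so pooling fails.

No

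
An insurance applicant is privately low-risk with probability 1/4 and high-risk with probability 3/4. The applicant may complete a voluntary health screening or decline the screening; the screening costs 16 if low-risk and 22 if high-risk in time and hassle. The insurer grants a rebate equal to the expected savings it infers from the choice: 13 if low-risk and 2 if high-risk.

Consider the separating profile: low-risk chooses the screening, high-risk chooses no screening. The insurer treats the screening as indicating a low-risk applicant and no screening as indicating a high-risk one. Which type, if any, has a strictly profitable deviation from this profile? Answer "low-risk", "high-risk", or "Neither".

low-risk

The screening pays 13; no screening pays 2.
low-risk: assigned the screening, nets 13 − 16 = -3; deviating to no screening nets 2.
high-risk: assigned no screening, nets 2; deviating to the screening nets 13 − 22 = -9.
The low-risk type gains 5 by deviating.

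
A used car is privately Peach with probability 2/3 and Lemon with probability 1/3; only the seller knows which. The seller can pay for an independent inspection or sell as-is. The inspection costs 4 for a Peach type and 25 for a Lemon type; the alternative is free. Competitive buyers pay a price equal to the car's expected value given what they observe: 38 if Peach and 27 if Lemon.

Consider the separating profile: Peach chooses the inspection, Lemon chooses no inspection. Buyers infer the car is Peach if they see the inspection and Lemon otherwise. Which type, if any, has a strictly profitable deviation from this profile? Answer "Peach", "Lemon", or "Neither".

Neither

The inspection pays 38; no inspection pays 27.
Peach: assigned the inspection, nets 38 − 4 = 34; deviating to no inspection nets 27.
Lemon: assigned no inspection, nets 27; deviating to the inspection nets 38 − 25 = 13.
Both types strictly prefer their assigned action; no profitable deviation.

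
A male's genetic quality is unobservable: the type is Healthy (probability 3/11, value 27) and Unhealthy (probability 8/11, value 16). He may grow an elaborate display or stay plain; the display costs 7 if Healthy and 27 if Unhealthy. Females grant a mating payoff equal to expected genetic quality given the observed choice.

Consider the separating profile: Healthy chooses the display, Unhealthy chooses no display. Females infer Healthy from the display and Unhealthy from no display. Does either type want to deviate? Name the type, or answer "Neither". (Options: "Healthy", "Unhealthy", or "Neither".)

Neither

The display pays 27; no display pays 16.
Healthy: assigned the display, nets 27 − 7 = 20; deviating to no display nets 16.
Unhealthy: assigned no display, nets 16; deviating to the display nets 27 − 27 = 0.
Both types strictly prefer their assigned action; no profitable deviation.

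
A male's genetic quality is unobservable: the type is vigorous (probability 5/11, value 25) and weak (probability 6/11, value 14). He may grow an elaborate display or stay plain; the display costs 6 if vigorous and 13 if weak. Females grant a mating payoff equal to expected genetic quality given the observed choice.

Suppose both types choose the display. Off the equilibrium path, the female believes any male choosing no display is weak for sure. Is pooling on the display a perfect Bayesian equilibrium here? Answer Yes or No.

On path, the female holds the prior and pays 5/11·25 + 6/11·14 = 19. Off path (no display), believing weak, it pays 14.
vigorous: the display nets 19 − 6 = 13; no display nets 14. vigorous would deviate.
weak: the display nets 19 − 13 = 6; no display nets 14. weak would deviate.
A type deviates, so pooling fails.

No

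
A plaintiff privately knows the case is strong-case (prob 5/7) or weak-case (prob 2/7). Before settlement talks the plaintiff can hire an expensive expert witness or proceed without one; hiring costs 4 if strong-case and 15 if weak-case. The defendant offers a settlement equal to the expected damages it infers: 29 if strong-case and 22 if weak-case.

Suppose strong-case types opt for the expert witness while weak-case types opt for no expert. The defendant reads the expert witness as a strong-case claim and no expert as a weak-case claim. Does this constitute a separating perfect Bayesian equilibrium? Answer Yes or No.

Under these beliefs, the expert witness earns settlement 29 and no expert earns settlement 22.
strong-case: the expert witness nets 29 − 4 = 25; no expert nets 22. strong-case prefers the expert witness.
weak-case: the expert witness nets 29 − 15 = 14; no expert nets 22. weak-case prefers no expert.
Neither type deviates, so the separating profile is an equilibrium.

Yes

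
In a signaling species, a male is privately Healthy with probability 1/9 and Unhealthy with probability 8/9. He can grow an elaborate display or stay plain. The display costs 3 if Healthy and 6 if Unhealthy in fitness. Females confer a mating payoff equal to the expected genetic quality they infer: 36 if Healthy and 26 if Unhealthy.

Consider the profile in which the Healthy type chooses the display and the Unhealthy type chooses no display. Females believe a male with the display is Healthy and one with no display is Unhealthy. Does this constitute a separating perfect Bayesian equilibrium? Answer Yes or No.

Under these beliefs, the display earns mating payoff 36 and no display earns mating payoff 26.
Healthy: the display nets 36 − 3 = 33; no display nets 26. Healthy prefers the display.
Unhealthy: the display nets 36 − 6 = 30; no display nets 26. Unhealthy would deviate to the display.
Unhealthy has a profitable deviation, so the profile is not an equilibrium.

No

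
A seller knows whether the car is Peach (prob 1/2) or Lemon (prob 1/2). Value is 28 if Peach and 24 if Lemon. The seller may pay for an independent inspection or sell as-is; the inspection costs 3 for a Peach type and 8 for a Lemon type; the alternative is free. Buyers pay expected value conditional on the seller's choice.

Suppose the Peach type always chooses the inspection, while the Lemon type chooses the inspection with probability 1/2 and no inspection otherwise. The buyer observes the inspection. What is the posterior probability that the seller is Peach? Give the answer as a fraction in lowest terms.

P(the inspection) = (1/2)·1 + (1/2)·(1/2) = 3/4.
By Bayes' rule, P(Peach | the inspection) = (1/2) / (3/4) = 2/3.

2/3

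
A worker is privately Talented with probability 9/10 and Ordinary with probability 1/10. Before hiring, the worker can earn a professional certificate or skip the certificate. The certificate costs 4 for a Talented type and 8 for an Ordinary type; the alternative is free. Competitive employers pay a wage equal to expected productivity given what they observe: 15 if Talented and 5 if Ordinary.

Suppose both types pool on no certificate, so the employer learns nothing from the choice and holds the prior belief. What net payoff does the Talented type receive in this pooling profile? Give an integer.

Pooled wage = 9/10·15 + 1/10·5 = 14.
Talented pays no cost for no certificate, so net payoff = 14.

14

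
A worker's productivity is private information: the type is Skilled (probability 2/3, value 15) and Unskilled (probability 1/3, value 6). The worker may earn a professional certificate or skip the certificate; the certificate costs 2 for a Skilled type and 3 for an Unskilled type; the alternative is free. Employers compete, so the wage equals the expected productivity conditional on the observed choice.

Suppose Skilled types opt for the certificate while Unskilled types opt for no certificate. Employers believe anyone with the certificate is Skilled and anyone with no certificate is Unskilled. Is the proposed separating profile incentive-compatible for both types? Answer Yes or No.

No

Under these beliefs, the certificate earns wage 15 and no certificate earns wage 6.
Skilled: the certificate nets 15 − 2 = 13; no certificate nets 6. Skilled prefers the certificate.
Unskilled: the certificate nets 15 − 3 = 12; no certificate nets 6. Unskilled would deviate to the certificate.
Unskilled has a profitable deviation, so the profile is not an equilibrium.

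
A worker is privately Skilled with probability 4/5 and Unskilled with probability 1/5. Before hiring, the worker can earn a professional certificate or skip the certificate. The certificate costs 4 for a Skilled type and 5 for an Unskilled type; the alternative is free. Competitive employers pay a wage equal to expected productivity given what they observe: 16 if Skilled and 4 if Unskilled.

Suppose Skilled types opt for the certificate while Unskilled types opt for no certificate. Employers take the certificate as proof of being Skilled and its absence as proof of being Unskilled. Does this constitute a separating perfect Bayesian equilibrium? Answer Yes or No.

No

Under these beliefs, the certificate earns wage 16 and no certificate earns wage 4.
Skilled: the certificate nets 16 − 4 = 12; no certificate nets 4. Skilled prefers the certificate.
Unskilled: the certificate nets 16 − 5 = 11; no certificate nets 4. Unskilled would deviate to the certificate.
Unskilled has a profitable deviation, so the profile is not an equilibrium.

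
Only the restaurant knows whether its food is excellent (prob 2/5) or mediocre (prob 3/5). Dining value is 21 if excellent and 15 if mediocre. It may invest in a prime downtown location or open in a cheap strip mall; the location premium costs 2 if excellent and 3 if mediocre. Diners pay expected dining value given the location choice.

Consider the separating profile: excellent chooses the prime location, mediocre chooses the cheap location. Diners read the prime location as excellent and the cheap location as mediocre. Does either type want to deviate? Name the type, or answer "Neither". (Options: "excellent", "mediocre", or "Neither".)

mediocre

The prime location pays 21; the cheap location pays 15.
excellent: assigned the prime location, nets 21 − 2 = 19; deviating to the cheap location nets 15.
mediocre: assigned the cheap location, nets 15; deviating to the prime location nets 21 − 3 = 18.
The mediocre type gains 3 by deviating.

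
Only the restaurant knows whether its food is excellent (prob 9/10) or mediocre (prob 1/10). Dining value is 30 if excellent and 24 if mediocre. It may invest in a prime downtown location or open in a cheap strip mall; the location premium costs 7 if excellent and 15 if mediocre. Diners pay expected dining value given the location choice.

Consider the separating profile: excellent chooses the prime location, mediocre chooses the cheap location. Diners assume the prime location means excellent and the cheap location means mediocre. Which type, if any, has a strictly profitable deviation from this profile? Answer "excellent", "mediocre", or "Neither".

excellent

The prime location pays 30; the cheap location pays 24.
excellent: assigned the prime location, nets 30 − 7 = 23; deviating to the cheap location nets 24.
mediocre: assigned the cheap location, nets 24; deviating to the prime location nets 30 − 15 = 15.
The excellent type gains 1 by deviating.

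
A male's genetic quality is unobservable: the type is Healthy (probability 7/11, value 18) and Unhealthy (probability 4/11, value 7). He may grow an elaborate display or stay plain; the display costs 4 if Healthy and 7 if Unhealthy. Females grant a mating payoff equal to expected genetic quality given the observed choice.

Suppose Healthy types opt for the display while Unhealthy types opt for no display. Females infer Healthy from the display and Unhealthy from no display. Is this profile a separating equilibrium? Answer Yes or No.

Under these beliefs, the display earns mating payoff 18 and no display earns mating payoff 7.
Healthy: the display nets 18 − 4 = 14; no display nets 7. Healthy prefers the display.
Unhealthy: the display nets 18 − 7 = 11; no display nets 7. Unhealthy would deviate to the display.
Unhealthy has a profitable deviation, so the profile is not an equilibrium.

No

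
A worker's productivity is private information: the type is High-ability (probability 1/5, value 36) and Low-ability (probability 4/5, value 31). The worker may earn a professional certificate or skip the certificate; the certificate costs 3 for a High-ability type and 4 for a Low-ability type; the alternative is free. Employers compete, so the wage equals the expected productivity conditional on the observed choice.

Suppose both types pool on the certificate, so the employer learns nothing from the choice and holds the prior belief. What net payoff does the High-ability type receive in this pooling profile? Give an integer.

Pooled wage = 1/5·36 + 4/5·31 = 32.
High-ability pays cost 3 for the certificate, so net payoff = 32 − 3 = 29.

29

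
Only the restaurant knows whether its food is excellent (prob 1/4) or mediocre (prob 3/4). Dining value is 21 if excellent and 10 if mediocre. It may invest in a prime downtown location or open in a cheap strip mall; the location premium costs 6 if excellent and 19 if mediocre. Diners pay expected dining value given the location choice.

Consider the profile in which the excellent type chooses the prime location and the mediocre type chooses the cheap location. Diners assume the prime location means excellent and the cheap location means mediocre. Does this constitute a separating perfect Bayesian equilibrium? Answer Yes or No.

Yes

Under these beliefs, the prime location earns price premium 21 and the cheap location earns price premium 10.
excellent: the prime location nets 21 − 6 = 15; the cheap location nets 10. excellent prefers the prime location.
mediocre: the prime location nets 21 − 19 = 2; the cheap location nets 10. mediocre prefers the cheap location.
Neither type deviates, so the separating profile is an equilibrium.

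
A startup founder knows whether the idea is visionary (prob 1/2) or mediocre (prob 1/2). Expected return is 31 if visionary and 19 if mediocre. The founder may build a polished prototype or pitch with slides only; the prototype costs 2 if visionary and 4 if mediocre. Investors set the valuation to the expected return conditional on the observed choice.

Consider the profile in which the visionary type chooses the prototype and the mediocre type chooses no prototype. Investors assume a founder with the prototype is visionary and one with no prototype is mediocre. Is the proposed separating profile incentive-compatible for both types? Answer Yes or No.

No

Under these beliefs, the prototype earns valuation 31 and no prototype earns valuation 19.
visionary: the prototype nets 31 − 2 = 29; no prototype nets 19. visionary prefers the prototype.
mediocre: the prototype nets 31 − 4 = 27; no prototype nets 19. mediocre would deviate to the prototype.
mediocre has a profitable deviation, so the profile is not an equilibrium.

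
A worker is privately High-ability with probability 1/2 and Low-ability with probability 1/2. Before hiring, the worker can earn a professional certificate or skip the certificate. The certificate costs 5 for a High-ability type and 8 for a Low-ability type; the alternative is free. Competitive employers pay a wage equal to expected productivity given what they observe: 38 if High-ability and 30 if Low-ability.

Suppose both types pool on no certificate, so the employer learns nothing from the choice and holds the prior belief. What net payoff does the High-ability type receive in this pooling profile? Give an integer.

34

Pooled wage = 1/2·38 + 1/2·30 = 34.
High-ability pays no cost for no certificate, so net payoff = 34.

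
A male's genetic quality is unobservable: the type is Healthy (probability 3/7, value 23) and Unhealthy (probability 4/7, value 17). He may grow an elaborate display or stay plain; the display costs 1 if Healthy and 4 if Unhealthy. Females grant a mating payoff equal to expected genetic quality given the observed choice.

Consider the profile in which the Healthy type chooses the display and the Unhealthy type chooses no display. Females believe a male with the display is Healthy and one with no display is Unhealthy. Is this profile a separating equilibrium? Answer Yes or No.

No

Under these beliefs, the display earns mating payoff 23 and no display earns mating payoff 17.
Healthy: the display nets 23 − 1 = 22; no display nets 17. Healthy prefers the display.
Unhealthy: the display nets 23 − 4 = 19; no display nets 17. Unhealthy would deviate to the display.
Unhealthy has a profitable deviation, so the profile is not an equilibrium.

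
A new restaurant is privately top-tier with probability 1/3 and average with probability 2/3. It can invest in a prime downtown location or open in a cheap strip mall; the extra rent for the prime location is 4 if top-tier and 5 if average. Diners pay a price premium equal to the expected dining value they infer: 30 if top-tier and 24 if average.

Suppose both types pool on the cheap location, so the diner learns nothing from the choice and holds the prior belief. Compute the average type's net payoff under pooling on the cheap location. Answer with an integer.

Pooled price premium = 1/3·30 + 2/3·24 = 26.
average pays no cost for the cheap location, so net payoff = 26.

26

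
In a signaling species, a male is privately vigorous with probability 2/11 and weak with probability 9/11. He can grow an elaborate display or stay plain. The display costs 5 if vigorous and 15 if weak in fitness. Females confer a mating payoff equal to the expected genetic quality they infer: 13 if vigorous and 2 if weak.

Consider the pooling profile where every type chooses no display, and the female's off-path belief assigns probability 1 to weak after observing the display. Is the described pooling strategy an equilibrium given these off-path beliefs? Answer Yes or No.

On path, the female holds the prior and pays 2/11·13 + 9/11·2 = 4. Off path (the display), believing weak, it pays 2.
vigorous: no display nets 4; the display nets 2 − 5 = -3. vigorous stays.
weak: no display nets 4; the display nets 2 − 15 = -13. weak stays.
No type deviates, so pooling is sustained.

Yes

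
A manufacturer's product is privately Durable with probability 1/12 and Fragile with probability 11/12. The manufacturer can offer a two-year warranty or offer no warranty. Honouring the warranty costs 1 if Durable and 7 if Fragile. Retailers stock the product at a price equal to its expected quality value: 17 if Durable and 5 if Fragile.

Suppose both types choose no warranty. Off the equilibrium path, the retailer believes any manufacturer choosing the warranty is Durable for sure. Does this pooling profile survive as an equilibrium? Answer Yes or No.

No

On path, the retailer holds the prior and pays 1/12·17 + 11/12·5 = 6. Off path (the warranty), believing Durable, it pays 17.
Durable: no warranty nets 6; the warranty nets 17 − 1 = 16. Durable would deviate.
Fragile: no warranty nets 6; the warranty nets 17 − 7 = 10. Fragile would deviate.
A type deviates, so pooling fails.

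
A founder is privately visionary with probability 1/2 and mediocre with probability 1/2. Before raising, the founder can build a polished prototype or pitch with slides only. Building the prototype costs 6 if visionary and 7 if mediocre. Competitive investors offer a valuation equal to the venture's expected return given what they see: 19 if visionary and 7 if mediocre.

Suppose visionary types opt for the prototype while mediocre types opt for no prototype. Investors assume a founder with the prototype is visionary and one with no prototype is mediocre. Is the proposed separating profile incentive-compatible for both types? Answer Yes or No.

Under these beliefs, the prototype earns valuation 19 and no prototype earns valuation 7.
visionary: the prototype nets 19 − 6 = 13; no prototype nets 7. visionary prefers the prototype.
mediocre: the prototype nets 19 − 7 = 12; no prototype nets 7. mediocre would deviate to the prototype.
mediocre has a profitable deviation, so the profile is not an equilibrium.

No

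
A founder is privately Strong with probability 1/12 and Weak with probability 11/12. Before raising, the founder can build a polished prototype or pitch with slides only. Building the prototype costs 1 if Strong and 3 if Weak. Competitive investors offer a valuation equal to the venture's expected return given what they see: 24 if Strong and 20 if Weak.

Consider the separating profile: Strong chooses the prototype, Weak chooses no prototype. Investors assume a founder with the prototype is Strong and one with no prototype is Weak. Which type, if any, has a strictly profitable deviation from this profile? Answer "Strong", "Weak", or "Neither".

The prototype pays 24; no prototype pays 20.
Strong: assigned the prototype, nets 24 − 1 = 23; deviating to no prototype nets 20.
Weak: assigned no prototype, nets 20; deviating to the prototype nets 24 − 3 = 21.
The Weak type gains 1 by deviating.

Weak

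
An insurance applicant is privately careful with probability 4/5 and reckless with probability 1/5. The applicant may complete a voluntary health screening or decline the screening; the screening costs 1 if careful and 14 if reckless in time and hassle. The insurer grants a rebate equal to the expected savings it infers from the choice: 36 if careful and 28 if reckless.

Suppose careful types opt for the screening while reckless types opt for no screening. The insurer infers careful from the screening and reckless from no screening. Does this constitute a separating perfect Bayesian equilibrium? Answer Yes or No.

Under these beliefs, the screening earns rebate 36 and no screening earns rebate 28.
careful: the screening nets 36 − 1 = 35; no screening nets 28. careful prefers the screening.
reckless: the screening nets 36 − 14 = 22; no screening nets 28. reckless prefers no screening.
Neither type deviates, so the separating profile is an equilibrium.

Yes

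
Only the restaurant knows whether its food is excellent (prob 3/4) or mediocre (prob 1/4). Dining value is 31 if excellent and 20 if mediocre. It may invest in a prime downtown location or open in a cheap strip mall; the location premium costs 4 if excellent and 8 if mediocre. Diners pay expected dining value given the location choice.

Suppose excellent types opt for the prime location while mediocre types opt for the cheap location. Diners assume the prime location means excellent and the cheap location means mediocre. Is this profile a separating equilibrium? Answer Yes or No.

Under these beliefs, the prime location earns price premium 31 and the cheap location earns price premium 20.
excellent: the prime location nets 31 − 4 = 27; the cheap location nets 20. excellent prefers the prime location.
mediocre: the prime location nets 31 − 8 = 23; the cheap location nets 20. mediocre would deviate to the prime location.
mediocre has a profitable deviation, so the profile is not an equilibrium.

No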